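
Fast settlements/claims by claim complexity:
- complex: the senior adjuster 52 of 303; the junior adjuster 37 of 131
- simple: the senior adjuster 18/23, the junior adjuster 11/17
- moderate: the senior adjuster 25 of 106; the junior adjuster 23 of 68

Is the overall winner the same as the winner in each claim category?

No

Complex: the senior adjuster 52/303 = 17.2%, the junior adjuster 37/131 = 28.2% → the junior adjuster
Simple: the senior adjuster 18/23 = 78.3%, the junior adjuster 11/17 = 64.7% → the senior adjuster
Moderate: the senior adjuster 25/106 = 23.6%, the junior adjuster 23/68 = 33.8% → the junior adjuster
Overall: the senior adjuster 95/432 = 22.0%, the junior adjuster 71/216 = 32.9% → the junior adjuster
Neither sweeps: the senior adjuster wins 1 of 3 groups, the junior adjuster wins 2. The junior adjuster wins overall but not every group — no Simpson reversal.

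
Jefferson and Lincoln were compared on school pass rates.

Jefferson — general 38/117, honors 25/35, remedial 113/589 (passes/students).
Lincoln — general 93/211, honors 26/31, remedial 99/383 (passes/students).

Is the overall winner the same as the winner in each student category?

General: Jefferson 38/117 = 32.5%, Lincoln 93/211 = 44.1% → Lincoln
Honors: Jefferson 25/35 = 71.4%, Lincoln 26/31 = 83.9% → Lincoln
Remedial: Jefferson 113/589 = 19.2%, Lincoln 99/383 = 25.8% → Lincoln
Overall: Jefferson 176/741 = 23.8%, Lincoln 218/625 = 34.9% → Lincoln
Lincoln wins overall and in every student group — no reversal.

Yes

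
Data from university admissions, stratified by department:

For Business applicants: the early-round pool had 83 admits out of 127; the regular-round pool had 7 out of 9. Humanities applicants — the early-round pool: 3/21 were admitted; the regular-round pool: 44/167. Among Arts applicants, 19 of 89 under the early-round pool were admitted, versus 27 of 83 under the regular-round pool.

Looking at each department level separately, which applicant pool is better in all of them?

Business: the early-round pool 83/127 = 65.4%, the regular-round pool 7/9 = 77.8% → the regular-round pool
Humanities: the early-round pool 3/21 = 14.3%, the regular-round pool 44/167 = 26.3% → the regular-round pool
Arts: the early-round pool 19/89 = 21.3%, the regular-round pool 27/83 = 32.5% → the regular-round pool
The regular-round pool has the higher rate in all 3 groups.

the regular-round pool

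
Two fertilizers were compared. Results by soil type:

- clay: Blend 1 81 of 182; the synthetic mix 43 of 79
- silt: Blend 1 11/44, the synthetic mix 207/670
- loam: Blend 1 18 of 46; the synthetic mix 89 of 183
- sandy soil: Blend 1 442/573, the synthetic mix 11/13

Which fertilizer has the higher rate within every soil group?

the synthetic mix

Clay: Blend 1 81/182 = 44.5%, the synthetic mix 43/79 = 54.4% → the synthetic mix
Silt: Blend 1 11/44 = 25.0%, the synthetic mix 207/670 = 30.9% → the synthetic mix
Loam: Blend 1 18/46 = 39.1%, the synthetic mix 89/183 = 48.6% → the synthetic mix
Sandy soil: Blend 1 442/573 = 77.1%, the synthetic mix 11/13 = 84.6% → the synthetic mix
The synthetic mix has the higher rate in all 4 groups.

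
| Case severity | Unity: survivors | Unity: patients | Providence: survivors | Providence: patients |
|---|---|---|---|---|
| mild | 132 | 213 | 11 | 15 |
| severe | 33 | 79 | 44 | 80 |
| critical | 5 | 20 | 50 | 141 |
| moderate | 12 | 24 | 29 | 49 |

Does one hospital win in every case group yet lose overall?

Yes

Mild: Unity 132/213 = 62.0%, Providence 11/15 = 73.3% → Providence
Severe: Unity 33/79 = 41.8%, Providence 44/80 = 55.0% → Providence
Critical: Unity 5/20 = 25.0%, Providence 50/141 = 35.5% → Providence
Moderate: Unity 12/24 = 50.0%, Providence 29/49 = 59.2% → Providence
Overall: Unity 182/336 = 54.2%, Providence 134/285 = 47.0% → Unity
Providence wins each case group but Unity wins overall — the comparison reverses. Providence's patients skew toward critical, which has a lower base rate.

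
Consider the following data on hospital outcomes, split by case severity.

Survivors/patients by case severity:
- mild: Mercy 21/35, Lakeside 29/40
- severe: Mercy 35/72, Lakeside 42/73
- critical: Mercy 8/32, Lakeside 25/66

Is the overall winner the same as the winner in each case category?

Mild: Mercy 21/35 = 60.0%, Lakeside 29/40 = 72.5% → Lakeside
Severe: Mercy 35/72 = 48.6%, Lakeside 42/73 = 57.5% → Lakeside
Critical: Mercy 8/32 = 25.0%, Lakeside 25/66 = 37.9% → Lakeside
Overall: Mercy 64/139 = 46.0%, Lakeside 96/179 = 53.6% → Lakeside
Lakeside wins overall and in every case group — no reversal.

Yes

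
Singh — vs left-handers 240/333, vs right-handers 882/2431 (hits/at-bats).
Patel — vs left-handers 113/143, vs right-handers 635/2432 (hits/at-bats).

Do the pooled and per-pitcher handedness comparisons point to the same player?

Vs left-handers: Singh 240/333 = 72.1%, Patel 113/143 = 79.0% → Patel
Vs right-handers: Singh 882/2431 = 36.3%, Patel 635/2432 = 26.1% → Singh
Overall: Singh 1122/2764 = 40.6%, Patel 748/2575 = 29.0% → Singh
Neither sweeps: Singh wins 1 of 2 groups, Patel wins 1. Singh wins overall but not every group — no Simpson reversal.

No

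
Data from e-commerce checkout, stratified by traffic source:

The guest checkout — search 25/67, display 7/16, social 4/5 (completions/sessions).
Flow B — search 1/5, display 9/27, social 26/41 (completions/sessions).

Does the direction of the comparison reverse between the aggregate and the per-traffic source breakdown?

Search: the guest checkout 25/67 = 37.3%, Flow B 1/5 = 20.0% → the guest checkout
Display: the guest checkout 7/16 = 43.8%, Flow B 9/27 = 33.3% → the guest checkout
Social: the guest checkout 4/5 = 80.0%, Flow B 26/41 = 63.4% → the guest checkout
Overall: the guest checkout 36/88 = 40.9%, Flow B 36/73 = 49.3% → Flow B
The guest checkout wins each traffic group but Flow B wins overall — the comparison reverses. The guest checkout's sessions skew toward search, which has a lower base rate.

Yes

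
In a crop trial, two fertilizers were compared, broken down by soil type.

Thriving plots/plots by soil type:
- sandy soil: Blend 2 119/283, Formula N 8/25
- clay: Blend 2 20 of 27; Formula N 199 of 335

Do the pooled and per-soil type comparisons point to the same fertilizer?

No

Sandy soil: Blend 2 119/283 = 42.0%, Formula N 8/25 = 32.0% → Blend 2
Clay: Blend 2 20/27 = 74.1%, Formula N 199/335 = 59.4% → Blend 2
Overall: Blend 2 139/310 = 44.8%, Formula N 207/360 = 57.5% → Formula N
Blend 2 wins each soil group but Formula N wins overall — the comparison reverses. Blend 2's plots skew toward sandy soil, which has a lower base rate.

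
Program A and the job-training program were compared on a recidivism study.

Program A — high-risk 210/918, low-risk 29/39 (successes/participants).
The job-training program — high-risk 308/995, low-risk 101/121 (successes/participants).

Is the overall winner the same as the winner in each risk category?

High-risk: Program A 210/918 = 22.9%, the job-training program 308/995 = 31.0% → the job-training program
Low-risk: Program A 29/39 = 74.4%, the job-training program 101/121 = 83.5% → the job-training program
Overall: Program A 239/957 = 25.0%, the job-training program 409/1116 = 36.6% → the job-training program
The job-training program wins overall and in every risk group — no reversal.

Yes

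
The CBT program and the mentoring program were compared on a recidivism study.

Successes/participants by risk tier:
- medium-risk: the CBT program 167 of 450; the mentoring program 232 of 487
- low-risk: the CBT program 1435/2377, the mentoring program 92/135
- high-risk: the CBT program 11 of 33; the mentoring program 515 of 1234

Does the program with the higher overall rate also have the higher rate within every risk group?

No

Medium-risk: the CBT program 167/450 = 37.1%, the mentoring program 232/487 = 47.6% → the mentoring program
Low-risk: the CBT program 1435/2377 = 60.4%, the mentoring program 92/135 = 68.1% → the mentoring program
High-risk: the CBT program 11/33 = 33.3%, the mentoring program 515/1234 = 41.7% → the mentoring program
Overall: the CBT program 1613/2860 = 56.4%, the mentoring program 839/1856 = 45.2% → the CBT program
The mentoring program wins each risk group but the CBT program wins overall — the comparison reverses. The mentoring program's participants skew toward high-risk, which has a lower base rate.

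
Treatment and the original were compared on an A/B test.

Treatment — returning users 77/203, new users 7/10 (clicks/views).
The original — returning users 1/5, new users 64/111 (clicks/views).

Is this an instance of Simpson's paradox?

Yes

Returning users: Treatment 77/203 = 37.9%, the original 1/5 = 20.0% → Treatment
New users: Treatment 7/10 = 70.0%, the original 64/111 = 57.7% → Treatment
Overall: Treatment 84/213 = 39.4%, the original 65/116 = 56.0% → the original
Treatment wins each user group but the original wins overall — the comparison reverses. Treatment's views skew toward returning users, which has a lower base rate.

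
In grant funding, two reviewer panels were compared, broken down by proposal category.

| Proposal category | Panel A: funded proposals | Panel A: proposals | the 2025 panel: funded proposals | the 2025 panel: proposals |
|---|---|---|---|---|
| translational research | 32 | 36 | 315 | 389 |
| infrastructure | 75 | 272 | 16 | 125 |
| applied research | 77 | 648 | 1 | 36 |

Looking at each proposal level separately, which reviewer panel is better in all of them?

Translational research: Panel A 32/36 = 88.9%, the 2025 panel 315/389 = 81.0% → Panel A
Infrastructure: Panel A 75/272 = 27.6%, the 2025 panel 16/125 = 12.8% → Panel A
Applied research: Panel A 77/648 = 11.9%, the 2025 panel 1/36 = 2.8% → Panel A
Panel A has the higher rate in all 3 groups.

Panel A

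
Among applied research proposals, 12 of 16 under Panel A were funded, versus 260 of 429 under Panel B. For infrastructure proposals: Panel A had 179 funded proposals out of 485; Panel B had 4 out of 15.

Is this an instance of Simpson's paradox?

Yes

Applied research: Panel A 12/16 = 75.0%, Panel B 260/429 = 60.6% → Panel A
Infrastructure: Panel A 179/485 = 36.9%, Panel B 4/15 = 26.7% → Panel A
Overall: Panel A 191/501 = 38.1%, Panel B 264/444 = 59.5% → Panel B
Panel A wins each proposal group but Panel B wins overall — the comparison reverses. Panel A's proposals skew toward infrastructure, which has a lower base rate.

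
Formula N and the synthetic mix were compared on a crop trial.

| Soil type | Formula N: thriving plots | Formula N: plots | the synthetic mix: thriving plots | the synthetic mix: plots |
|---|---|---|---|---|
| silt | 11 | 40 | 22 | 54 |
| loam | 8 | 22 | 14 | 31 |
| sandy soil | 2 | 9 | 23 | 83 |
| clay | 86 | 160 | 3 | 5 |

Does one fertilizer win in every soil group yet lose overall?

Silt: Formula N 11/40 = 27.5%, the synthetic mix 22/54 = 40.7% → the synthetic mix
Loam: Formula N 8/22 = 36.4%, the synthetic mix 14/31 = 45.2% → the synthetic mix
Sandy soil: Formula N 2/9 = 22.2%, the synthetic mix 23/83 = 27.7% → the synthetic mix
Clay: Formula N 86/160 = 53.8%, the synthetic mix 3/5 = 60.0% → the synthetic mix
Overall: Formula N 107/231 = 46.3%, the synthetic mix 62/173 = 35.8% → Formula N
The synthetic mix wins each soil group but Formula N wins overall — the comparison reverses. The synthetic mix's plots skew toward sandy soil, which has a lower base rate.

Yes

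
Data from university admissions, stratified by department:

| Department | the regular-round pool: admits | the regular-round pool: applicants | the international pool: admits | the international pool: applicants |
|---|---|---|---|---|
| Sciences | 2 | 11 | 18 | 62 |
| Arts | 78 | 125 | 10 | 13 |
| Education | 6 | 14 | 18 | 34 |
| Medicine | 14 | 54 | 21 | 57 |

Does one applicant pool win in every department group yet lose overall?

Sciences: the regular-round pool 2/11 = 18.2%, the international pool 18/62 = 29.0% → the international pool
Arts: the regular-round pool 78/125 = 62.4%, the international pool 10/13 = 76.9% → the international pool
Education: the regular-round pool 6/14 = 42.9%, the international pool 18/34 = 52.9% → the international pool
Medicine: the regular-round pool 14/54 = 25.9%, the international pool 21/57 = 36.8% → the international pool
Overall: the regular-round pool 100/204 = 49.0%, the international pool 67/166 = 40.4% → the regular-round pool
The international pool wins each department group but the regular-round pool wins overall — the comparison reverses. The international pool's applicants skew toward Sciences, which has a lower base rate.

Yes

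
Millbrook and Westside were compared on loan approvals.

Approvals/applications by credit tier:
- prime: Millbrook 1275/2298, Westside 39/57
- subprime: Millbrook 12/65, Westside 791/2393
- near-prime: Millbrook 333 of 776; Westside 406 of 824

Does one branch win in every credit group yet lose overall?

Prime: Millbrook 1275/2298 = 55.5%, Westside 39/57 = 68.4% → Westside
Subprime: Millbrook 12/65 = 18.5%, Westside 791/2393 = 33.1% → Westside
Near-prime: Millbrook 333/776 = 42.9%, Westside 406/824 = 49.3% → Westside
Overall: Millbrook 1620/3139 = 51.6%, Westside 1236/3274 = 37.8% → Millbrook
Westside wins each credit group but Millbrook wins overall — the comparison reverses. Westside's applications skew toward subprime, which has a lower base rate.

Yes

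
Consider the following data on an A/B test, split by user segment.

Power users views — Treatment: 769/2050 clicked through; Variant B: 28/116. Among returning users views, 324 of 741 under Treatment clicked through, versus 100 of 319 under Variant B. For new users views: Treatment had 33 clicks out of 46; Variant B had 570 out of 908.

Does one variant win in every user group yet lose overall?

Power users: Treatment 769/2050 = 37.5%, Variant B 28/116 = 24.1% → Treatment
Returning users: Treatment 324/741 = 43.7%, Variant B 100/319 = 31.3% → Treatment
New users: Treatment 33/46 = 71.7%, Variant B 570/908 = 62.8% → Treatment
Overall: Treatment 1126/2837 = 39.7%, Variant B 698/1343 = 52.0% → Variant B
Treatment wins each user group but Variant B wins overall — the comparison reverses. Treatment's views skew toward power users, which has a lower base rate.

Yes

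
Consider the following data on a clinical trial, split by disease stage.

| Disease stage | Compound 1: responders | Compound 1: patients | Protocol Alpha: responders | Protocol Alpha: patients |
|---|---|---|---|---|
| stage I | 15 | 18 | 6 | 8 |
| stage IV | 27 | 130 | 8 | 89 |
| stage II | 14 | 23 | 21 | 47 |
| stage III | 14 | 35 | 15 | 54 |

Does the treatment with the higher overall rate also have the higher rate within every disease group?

Yes

Stage I: Compound 1 15/18 = 83.3%, Protocol Alpha 6/8 = 75.0% → Compound 1
Stage IV: Compound 1 27/130 = 20.8%, Protocol Alpha 8/89 = 9.0% → Compound 1
Stage II: Compound 1 14/23 = 60.9%, Protocol Alpha 21/47 = 44.7% → Compound 1
Stage III: Compound 1 14/35 = 40.0%, Protocol Alpha 15/54 = 27.8% → Compound 1
Overall: Compound 1 70/206 = 34.0%, Protocol Alpha 50/198 = 25.3% → Compound 1
Compound 1 wins overall and in every disease group — no reversal.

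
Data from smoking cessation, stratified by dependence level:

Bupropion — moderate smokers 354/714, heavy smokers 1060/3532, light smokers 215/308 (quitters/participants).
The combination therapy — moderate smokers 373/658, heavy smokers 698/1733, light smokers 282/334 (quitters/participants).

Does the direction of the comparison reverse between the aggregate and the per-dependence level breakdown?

No

Moderate smokers: bupropion 354/714 = 49.6%, the combination therapy 373/658 = 56.7% → the combination therapy
Heavy smokers: bupropion 1060/3532 = 30.0%, the combination therapy 698/1733 = 40.3% → the combination therapy
Light smokers: bupropion 215/308 = 69.8%, the combination therapy 282/334 = 84.4% → the combination therapy
Overall: bupropion 1629/4554 = 35.8%, the combination therapy 1353/2725 = 49.7% → the combination therapy
The combination therapy wins overall and in every dependence group — no reversal.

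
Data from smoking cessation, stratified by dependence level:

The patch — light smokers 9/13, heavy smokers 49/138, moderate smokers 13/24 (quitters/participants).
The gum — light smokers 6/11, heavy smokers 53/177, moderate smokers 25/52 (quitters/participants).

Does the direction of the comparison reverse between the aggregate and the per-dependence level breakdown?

No

Light smokers: the patch 9/13 = 69.2%, the gum 6/11 = 54.5% → the patch
Heavy smokers: the patch 49/138 = 35.5%, the gum 53/177 = 29.9% → the patch
Moderate smokers: the patch 13/24 = 54.2%, the gum 25/52 = 48.1% → the patch
Overall: the patch 71/175 = 40.6%, the gum 84/240 = 35.0% → the patch
The patch wins overall and in every dependence group — no reversal.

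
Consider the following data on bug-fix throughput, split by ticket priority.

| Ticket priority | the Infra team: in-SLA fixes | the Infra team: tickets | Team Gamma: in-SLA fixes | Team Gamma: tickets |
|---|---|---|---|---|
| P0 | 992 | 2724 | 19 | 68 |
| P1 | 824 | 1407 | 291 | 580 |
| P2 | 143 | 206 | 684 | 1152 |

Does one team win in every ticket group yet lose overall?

P0: the Infra team 992/2724 = 36.4%, Team Gamma 19/68 = 27.9% → the Infra team
P1: the Infra team 824/1407 = 58.6%, Team Gamma 291/580 = 50.2% → the Infra team
P2: the Infra team 143/206 = 69.4%, Team Gamma 684/1152 = 59.4% → the Infra team
Overall: the Infra team 1959/4337 = 45.2%, Team Gamma 994/1800 = 55.2% → Team Gamma
The Infra team wins each ticket group but Team Gamma wins overall — the comparison reverses. The Infra team's tickets skew toward P0, which has a lower base rate.

Yes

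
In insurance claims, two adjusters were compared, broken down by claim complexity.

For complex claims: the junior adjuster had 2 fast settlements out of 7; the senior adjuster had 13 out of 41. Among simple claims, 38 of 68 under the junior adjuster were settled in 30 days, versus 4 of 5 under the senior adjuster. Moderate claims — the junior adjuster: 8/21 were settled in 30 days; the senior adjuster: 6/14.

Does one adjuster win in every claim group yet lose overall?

Complex: the junior adjuster 2/7 = 28.6%, the senior adjuster 13/41 = 31.7% → the senior adjuster
Simple: the junior adjuster 38/68 = 55.9%, the senior adjuster 4/5 = 80.0% → the senior adjuster
Moderate: the junior adjuster 8/21 = 38.1%, the senior adjuster 6/14 = 42.9% → the senior adjuster
Overall: the junior adjuster 48/96 = 50.0%, the senior adjuster 23/60 = 38.3% → the junior adjuster
The senior adjuster wins each claim group but the junior adjuster wins overall — the comparison reverses. The senior adjuster's claims skew toward complex, which has a lower base rate.

Yes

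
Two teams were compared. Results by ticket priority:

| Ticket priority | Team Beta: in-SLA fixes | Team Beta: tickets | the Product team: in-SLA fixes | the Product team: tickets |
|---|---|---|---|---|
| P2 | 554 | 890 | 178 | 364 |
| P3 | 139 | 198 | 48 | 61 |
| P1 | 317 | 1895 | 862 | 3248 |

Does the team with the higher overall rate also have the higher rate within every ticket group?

P2: Team Beta 554/890 = 62.2%, the Product team 178/364 = 48.9% → Team Beta
P3: Team Beta 139/198 = 70.2%, the Product team 48/61 = 78.7% → the Product team
P1: Team Beta 317/1895 = 16.7%, the Product team 862/3248 = 26.5% → the Product team
Overall: Team Beta 1010/2983 = 33.9%, the Product team 1088/3673 = 29.6% → Team Beta
Neither sweeps: Team Beta wins 1 of 3 groups, the Product team wins 2. Team Beta wins overall but not every group — no Simpson reversal.

No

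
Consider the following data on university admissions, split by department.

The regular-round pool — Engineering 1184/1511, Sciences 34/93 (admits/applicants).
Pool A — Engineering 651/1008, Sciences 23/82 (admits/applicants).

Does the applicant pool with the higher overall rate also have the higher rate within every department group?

Yes

Engineering: the regular-round pool 1184/1511 = 78.4%, Pool A 651/1008 = 64.6% → the regular-round pool
Sciences: the regular-round pool 34/93 = 36.6%, Pool A 23/82 = 28.0% → the regular-round pool
Overall: the regular-round pool 1218/1604 = 75.9%, Pool A 674/1090 = 61.8% → the regular-round pool
The regular-round pool wins overall and in every department group — no reversal.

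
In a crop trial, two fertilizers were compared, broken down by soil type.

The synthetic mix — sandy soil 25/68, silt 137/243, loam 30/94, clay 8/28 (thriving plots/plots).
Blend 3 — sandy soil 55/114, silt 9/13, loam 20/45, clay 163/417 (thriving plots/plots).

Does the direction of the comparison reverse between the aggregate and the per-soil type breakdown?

Yes

Sandy soil: the synthetic mix 25/68 = 36.8%, Blend 3 55/114 = 48.2% → Blend 3
Silt: the synthetic mix 137/243 = 56.4%, Blend 3 9/13 = 69.2% → Blend 3
Loam: the synthetic mix 30/94 = 31.9%, Blend 3 20/45 = 44.4% → Blend 3
Clay: the synthetic mix 8/28 = 28.6%, Blend 3 163/417 = 39.1% → Blend 3
Overall: the synthetic mix 200/433 = 46.2%, Blend 3 247/589 = 41.9% → the synthetic mix
Blend 3 wins each soil group but the synthetic mix wins overall — the comparison reverses. Blend 3's plots skew toward clay, which has a lower base rate.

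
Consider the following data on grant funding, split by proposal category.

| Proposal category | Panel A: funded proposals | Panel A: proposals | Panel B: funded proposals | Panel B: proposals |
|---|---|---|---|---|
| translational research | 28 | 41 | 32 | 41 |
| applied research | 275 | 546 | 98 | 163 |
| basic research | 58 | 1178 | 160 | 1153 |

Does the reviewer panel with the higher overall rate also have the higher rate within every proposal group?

Yes

Translational research: Panel A 28/41 = 68.3%, Panel B 32/41 = 78.0% → Panel B
Applied research: Panel A 275/546 = 50.4%, Panel B 98/163 = 60.1% → Panel B
Basic research: Panel A 58/1178 = 4.9%, Panel B 160/1153 = 13.9% → Panel B
Overall: Panel A 361/1765 = 20.5%, Panel B 290/1357 = 21.4% → Panel B
Panel B wins overall and in every proposal group — no reversal.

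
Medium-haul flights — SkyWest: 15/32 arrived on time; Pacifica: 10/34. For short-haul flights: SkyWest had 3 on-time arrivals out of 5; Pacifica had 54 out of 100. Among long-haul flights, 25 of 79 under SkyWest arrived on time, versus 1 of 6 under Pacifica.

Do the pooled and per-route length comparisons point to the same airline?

Medium-haul: SkyWest 15/32 = 46.9%, Pacifica 10/34 = 29.4% → SkyWest
Short-haul: SkyWest 3/5 = 60.0%, Pacifica 54/100 = 54.0% → SkyWest
Long-haul: SkyWest 25/79 = 31.6%, Pacifica 1/6 = 16.7% → SkyWest
Overall: SkyWest 43/116 = 37.1%, Pacifica 65/140 = 46.4% → Pacifica
SkyWest wins each route group but Pacifica wins overall — the comparison reverses. SkyWest's flights skew toward long-haul, which has a lower base rate.

No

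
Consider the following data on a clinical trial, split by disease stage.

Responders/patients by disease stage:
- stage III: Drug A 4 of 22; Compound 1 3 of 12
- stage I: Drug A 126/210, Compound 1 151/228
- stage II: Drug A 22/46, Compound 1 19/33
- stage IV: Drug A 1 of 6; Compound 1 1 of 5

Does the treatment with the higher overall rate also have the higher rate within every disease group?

Stage III: Drug A 4/22 = 18.2%, Compound 1 3/12 = 25.0% → Compound 1
Stage I: Drug A 126/210 = 60.0%, Compound 1 151/228 = 66.2% → Compound 1
Stage II: Drug A 22/46 = 47.8%, Compound 1 19/33 = 57.6% → Compound 1
Stage IV: Drug A 1/6 = 16.7%, Compound 1 1/5 = 20.0% → Compound 1
Overall: Drug A 153/284 = 53.9%, Compound 1 174/278 = 62.6% → Compound 1
Compound 1 wins overall and in every disease group — no reversal.

Yes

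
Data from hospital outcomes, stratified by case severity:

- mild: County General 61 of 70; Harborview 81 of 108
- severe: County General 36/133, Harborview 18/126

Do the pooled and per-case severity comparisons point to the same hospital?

Yes

Mild: County General 61/70 = 87.1%, Harborview 81/108 = 75.0% → County General
Severe: County General 36/133 = 27.1%, Harborview 18/126 = 14.3% → County General
Overall: County General 97/203 = 47.8%, Harborview 99/234 = 42.3% → County General
County General wins overall and in every case group — no reversal.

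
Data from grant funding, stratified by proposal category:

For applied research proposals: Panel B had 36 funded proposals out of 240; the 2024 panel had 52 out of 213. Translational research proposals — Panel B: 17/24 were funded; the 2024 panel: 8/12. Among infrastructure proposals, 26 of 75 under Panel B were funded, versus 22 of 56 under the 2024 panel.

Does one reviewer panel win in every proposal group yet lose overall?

No

Applied research: Panel B 36/240 = 15.0%, the 2024 panel 52/213 = 24.4% → the 2024 panel
Translational research: Panel B 17/24 = 70.8%, the 2024 panel 8/12 = 66.7% → Panel B
Infrastructure: Panel B 26/75 = 34.7%, the 2024 panel 22/56 = 39.3% → the 2024 panel
Overall: Panel B 79/339 = 23.3%, the 2024 panel 82/281 = 29.2% → the 2024 panel
Neither sweeps: Panel B wins 1 of 3 groups, the 2024 panel wins 2. The 2024 panel wins overall but not every group — no Simpson reversal.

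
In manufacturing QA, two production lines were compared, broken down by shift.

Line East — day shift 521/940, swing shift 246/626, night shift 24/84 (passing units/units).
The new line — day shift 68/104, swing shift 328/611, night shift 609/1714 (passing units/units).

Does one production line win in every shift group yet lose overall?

Yes

Day shift: Line East 521/940 = 55.4%, the new line 68/104 = 65.4% → the new line
Swing shift: Line East 246/626 = 39.3%, the new line 328/611 = 53.7% → the new line
Night shift: Line East 24/84 = 28.6%, the new line 609/1714 = 35.5% → the new line
Overall: Line East 791/1650 = 47.9%, the new line 1005/2429 = 41.4% → Line East
The new line wins each shift group but Line East wins overall — the comparison reverses. The new line's units skew toward night shift, which has a lower base rate.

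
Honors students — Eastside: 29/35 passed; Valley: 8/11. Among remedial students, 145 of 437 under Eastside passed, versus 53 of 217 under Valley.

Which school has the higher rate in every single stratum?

Eastside

Honors: Eastside 29/35 = 82.9%, Valley 8/11 = 72.7% → Eastside
Remedial: Eastside 145/437 = 33.2%, Valley 53/217 = 24.4% → Eastside
Eastside has the higher rate in both groups.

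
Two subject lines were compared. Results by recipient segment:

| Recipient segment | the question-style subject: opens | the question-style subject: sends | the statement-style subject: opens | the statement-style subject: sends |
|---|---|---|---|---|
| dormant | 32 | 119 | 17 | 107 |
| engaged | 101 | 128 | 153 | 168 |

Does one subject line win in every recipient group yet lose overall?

No

Dormant: the question-style subject 32/119 = 26.9%, the statement-style subject 17/107 = 15.9% → the question-style subject
Engaged: the question-style subject 101/128 = 78.9%, the statement-style subject 153/168 = 91.1% → the statement-style subject
Overall: the question-style subject 133/247 = 53.8%, the statement-style subject 170/275 = 61.8% → the statement-style subject
Neither sweeps: the question-style subject wins 1 of 2 groups, the statement-style subject wins 1. The statement-style subject wins overall but not every group — no Simpson reversal.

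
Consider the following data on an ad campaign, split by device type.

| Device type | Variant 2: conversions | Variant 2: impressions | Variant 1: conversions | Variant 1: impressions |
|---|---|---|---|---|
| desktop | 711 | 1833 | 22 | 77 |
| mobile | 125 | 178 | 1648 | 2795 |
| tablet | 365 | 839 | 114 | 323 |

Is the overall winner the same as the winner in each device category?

Desktop: Variant 2 711/1833 = 38.8%, Variant 1 22/77 = 28.6% → Variant 2
Mobile: Variant 2 125/178 = 70.2%, Variant 1 1648/2795 = 59.0% → Variant 2
Tablet: Variant 2 365/839 = 43.5%, Variant 1 114/323 = 35.3% → Variant 2
Overall: Variant 2 1201/2850 = 42.1%, Variant 1 1784/3195 = 55.8% → Variant 1
Variant 2 wins each device group but Variant 1 wins overall — the comparison reverses. Variant 2's impressions skew toward desktop, which has a lower base rate.

No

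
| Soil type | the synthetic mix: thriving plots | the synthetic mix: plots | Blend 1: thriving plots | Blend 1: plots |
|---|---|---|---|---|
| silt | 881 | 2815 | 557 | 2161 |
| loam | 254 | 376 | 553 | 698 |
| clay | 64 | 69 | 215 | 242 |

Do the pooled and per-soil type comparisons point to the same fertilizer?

No

Silt: the synthetic mix 881/2815 = 31.3%, Blend 1 557/2161 = 25.8% → the synthetic mix
Loam: the synthetic mix 254/376 = 67.6%, Blend 1 553/698 = 79.2% → Blend 1
Clay: the synthetic mix 64/69 = 92.8%, Blend 1 215/242 = 88.8% → the synthetic mix
Overall: the synthetic mix 1199/3260 = 36.8%, Blend 1 1325/3101 = 42.7% → Blend 1
Neither sweeps: the synthetic mix wins 2 of 3 groups, Blend 1 wins 1. Blend 1 wins overall but not every group — no Simpson reversal.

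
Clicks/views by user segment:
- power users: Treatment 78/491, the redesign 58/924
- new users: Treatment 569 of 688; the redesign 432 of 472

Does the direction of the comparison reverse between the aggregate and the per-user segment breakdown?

No

Power users: Treatment 78/491 = 15.9%, the redesign 58/924 = 6.3% → Treatment
New users: Treatment 569/688 = 82.7%, the redesign 432/472 = 91.5% → the redesign
Overall: Treatment 647/1179 = 54.9%, the redesign 490/1396 = 35.1% → Treatment
Neither sweeps: Treatment wins 1 of 2 groups, the redesign wins 1. Treatment wins overall but not every group — no Simpson reversal.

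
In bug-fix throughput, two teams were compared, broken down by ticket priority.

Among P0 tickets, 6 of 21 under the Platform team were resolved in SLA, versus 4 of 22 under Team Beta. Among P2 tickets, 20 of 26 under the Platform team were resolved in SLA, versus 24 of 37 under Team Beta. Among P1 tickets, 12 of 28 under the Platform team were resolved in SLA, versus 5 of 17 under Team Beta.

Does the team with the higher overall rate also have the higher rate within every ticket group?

Yes

P0: the Platform team 6/21 = 28.6%, Team Beta 4/22 = 18.2% → the Platform team
P2: the Platform team 20/26 = 76.9%, Team Beta 24/37 = 64.9% → the Platform team
P1: the Platform team 12/28 = 42.9%, Team Beta 5/17 = 29.4% → the Platform team
Overall: the Platform team 38/75 = 50.7%, Team Beta 33/76 = 43.4% → the Platform team
The Platform team wins overall and in every ticket group — no reversal.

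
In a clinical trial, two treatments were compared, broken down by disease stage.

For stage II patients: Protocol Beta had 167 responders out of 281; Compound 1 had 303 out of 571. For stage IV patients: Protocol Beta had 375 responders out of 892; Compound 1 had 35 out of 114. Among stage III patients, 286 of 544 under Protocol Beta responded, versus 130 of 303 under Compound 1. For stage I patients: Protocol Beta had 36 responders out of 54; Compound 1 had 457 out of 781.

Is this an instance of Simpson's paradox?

Yes

Stage II: Protocol Beta 167/281 = 59.4%, Compound 1 303/571 = 53.1% → Protocol Beta
Stage IV: Protocol Beta 375/892 = 42.0%, Compound 1 35/114 = 30.7% → Protocol Beta
Stage III: Protocol Beta 286/544 = 52.6%, Compound 1 130/303 = 42.9% → Protocol Beta
Stage I: Protocol Beta 36/54 = 66.7%, Compound 1 457/781 = 58.5% → Protocol Beta
Overall: Protocol Beta 864/1771 = 48.8%, Compound 1 925/1769 = 52.3% → Compound 1
Protocol Beta wins each disease group but Compound 1 wins overall — the comparison reverses. Protocol Beta's patients skew toward stage IV, which has a lower base rate.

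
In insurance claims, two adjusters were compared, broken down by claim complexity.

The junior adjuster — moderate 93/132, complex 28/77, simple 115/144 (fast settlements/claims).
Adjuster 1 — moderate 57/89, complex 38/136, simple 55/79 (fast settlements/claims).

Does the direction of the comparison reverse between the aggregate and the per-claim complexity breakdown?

Moderate: the junior adjuster 93/132 = 70.5%, Adjuster 1 57/89 = 64.0% → the junior adjuster
Complex: the junior adjuster 28/77 = 36.4%, Adjuster 1 38/136 = 27.9% → the junior adjuster
Simple: the junior adjuster 115/144 = 79.9%, Adjuster 1 55/79 = 69.6% → the junior adjuster
Overall: the junior adjuster 236/353 = 66.9%, Adjuster 1 150/304 = 49.3% → the junior adjuster
The junior adjuster wins overall and in every claim group — no reversal.

No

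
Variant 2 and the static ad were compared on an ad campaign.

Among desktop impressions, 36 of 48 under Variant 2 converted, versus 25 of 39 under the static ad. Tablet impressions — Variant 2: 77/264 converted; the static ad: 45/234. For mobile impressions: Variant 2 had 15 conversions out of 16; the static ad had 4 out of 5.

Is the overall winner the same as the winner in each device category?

Yes

Desktop: Variant 2 36/48 = 75.0%, the static ad 25/39 = 64.1% → Variant 2
Tablet: Variant 2 77/264 = 29.2%, the static ad 45/234 = 19.2% → Variant 2
Mobile: Variant 2 15/16 = 93.8%, the static ad 4/5 = 80.0% → Variant 2
Overall: Variant 2 128/328 = 39.0%, the static ad 74/278 = 26.6% → Variant 2
Variant 2 wins overall and in every device group — no reversal.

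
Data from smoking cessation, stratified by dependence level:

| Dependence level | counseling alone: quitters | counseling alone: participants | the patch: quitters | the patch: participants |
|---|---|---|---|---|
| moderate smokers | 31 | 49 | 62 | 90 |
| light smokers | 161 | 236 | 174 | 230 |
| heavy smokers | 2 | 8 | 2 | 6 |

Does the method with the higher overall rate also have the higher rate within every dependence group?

Moderate smokers: counseling alone 31/49 = 63.3%, the patch 62/90 = 68.9% → the patch
Light smokers: counseling alone 161/236 = 68.2%, the patch 174/230 = 75.7% → the patch
Heavy smokers: counseling alone 2/8 = 25.0%, the patch 2/6 = 33.3% → the patch
Overall: counseling alone 194/293 = 66.2%, the patch 238/326 = 73.0% → the patch
The patch wins overall and in every dependence group — no reversal.

Yes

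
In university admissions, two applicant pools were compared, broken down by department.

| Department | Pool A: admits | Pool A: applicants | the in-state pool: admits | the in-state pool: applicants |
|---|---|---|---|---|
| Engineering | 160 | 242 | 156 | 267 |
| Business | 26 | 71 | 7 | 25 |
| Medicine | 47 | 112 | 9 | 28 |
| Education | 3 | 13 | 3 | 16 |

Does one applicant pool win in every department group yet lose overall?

No

Engineering: Pool A 160/242 = 66.1%, the in-state pool 156/267 = 58.4% → Pool A
Business: Pool A 26/71 = 36.6%, the in-state pool 7/25 = 28.0% → Pool A
Medicine: Pool A 47/112 = 42.0%, the in-state pool 9/28 = 32.1% → Pool A
Education: Pool A 3/13 = 23.1%, the in-state pool 3/16 = 18.8% → Pool A
Overall: Pool A 236/438 = 53.9%, the in-state pool 175/336 = 52.1% → Pool A
Pool A wins overall and in every department group — no reversal.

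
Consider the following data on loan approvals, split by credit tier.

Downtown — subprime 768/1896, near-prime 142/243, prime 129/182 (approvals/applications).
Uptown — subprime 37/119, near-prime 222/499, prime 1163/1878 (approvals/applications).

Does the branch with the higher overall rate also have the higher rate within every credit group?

Subprime: Downtown 768/1896 = 40.5%, Uptown 37/119 = 31.1% → Downtown
Near-prime: Downtown 142/243 = 58.4%, Uptown 222/499 = 44.5% → Downtown
Prime: Downtown 129/182 = 70.9%, Uptown 1163/1878 = 61.9% → Downtown
Overall: Downtown 1039/2321 = 44.8%, Uptown 1422/2496 = 57.0% → Uptown
Downtown wins each credit group but Uptown wins overall — the comparison reverses. Downtown's applications skew toward subprime, which has a lower base rate.

No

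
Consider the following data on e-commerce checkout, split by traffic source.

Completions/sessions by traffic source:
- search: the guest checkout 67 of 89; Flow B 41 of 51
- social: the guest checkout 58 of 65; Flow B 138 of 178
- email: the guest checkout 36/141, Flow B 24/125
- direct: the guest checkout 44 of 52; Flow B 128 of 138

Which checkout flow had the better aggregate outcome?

Search: the guest checkout 67/89 = 75.3%, Flow B 41/51 = 80.4% → Flow B
Social: the guest checkout 58/65 = 89.2%, Flow B 138/178 = 77.5% → the guest checkout
Email: the guest checkout 36/141 = 25.5%, Flow B 24/125 = 19.2% → the guest checkout
Direct: the guest checkout 44/52 = 84.6%, Flow B 128/138 = 92.8% → Flow B
Overall: the guest checkout 205/347 = 59.1%, Flow B 331/492 = 67.3% → Flow B
(Neither sweeps every traffic group, but Flow B has the higher pooled rate.)

Flow B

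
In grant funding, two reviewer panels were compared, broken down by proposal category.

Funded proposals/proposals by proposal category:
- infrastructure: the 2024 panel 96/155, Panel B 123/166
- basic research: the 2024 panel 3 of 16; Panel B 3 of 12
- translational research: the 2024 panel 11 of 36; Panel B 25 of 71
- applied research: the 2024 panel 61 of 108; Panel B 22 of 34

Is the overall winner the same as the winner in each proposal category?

Yes

Infrastructure: the 2024 panel 96/155 = 61.9%, Panel B 123/166 = 74.1% → Panel B
Basic research: the 2024 panel 3/16 = 18.8%, Panel B 3/12 = 25.0% → Panel B
Translational research: the 2024 panel 11/36 = 30.6%, Panel B 25/71 = 35.2% → Panel B
Applied research: the 2024 panel 61/108 = 56.5%, Panel B 22/34 = 64.7% → Panel B
Overall: the 2024 panel 171/315 = 54.3%, Panel B 173/283 = 61.1% → Panel B
Panel B wins overall and in every proposal group — no reversal.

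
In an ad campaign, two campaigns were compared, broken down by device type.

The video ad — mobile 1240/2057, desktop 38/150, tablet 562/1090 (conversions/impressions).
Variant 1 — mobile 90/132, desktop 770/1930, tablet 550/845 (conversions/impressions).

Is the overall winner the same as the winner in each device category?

No

Mobile: the video ad 1240/2057 = 60.3%, Variant 1 90/132 = 68.2% → Variant 1
Desktop: the video ad 38/150 = 25.3%, Variant 1 770/1930 = 39.9% → Variant 1
Tablet: the video ad 562/1090 = 51.6%, Variant 1 550/845 = 65.1% → Variant 1
Overall: the video ad 1840/3297 = 55.8%, Variant 1 1410/2907 = 48.5% → the video ad
Variant 1 wins each device group but the video ad wins overall — the comparison reverses. Variant 1's impressions skew toward desktop, which has a lower base rate.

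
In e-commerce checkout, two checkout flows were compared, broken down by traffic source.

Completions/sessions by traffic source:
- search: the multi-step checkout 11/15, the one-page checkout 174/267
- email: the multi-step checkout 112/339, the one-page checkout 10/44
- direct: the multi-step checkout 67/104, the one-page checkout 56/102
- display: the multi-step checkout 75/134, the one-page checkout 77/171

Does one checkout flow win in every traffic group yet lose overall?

Search: the multi-step checkout 11/15 = 73.3%, the one-page checkout 174/267 = 65.2% → the multi-step checkout
Email: the multi-step checkout 112/339 = 33.0%, the one-page checkout 10/44 = 22.7% → the multi-step checkout
Direct: the multi-step checkout 67/104 = 64.4%, the one-page checkout 56/102 = 54.9% → the multi-step checkout
Display: the multi-step checkout 75/134 = 56.0%, the one-page checkout 77/171 = 45.0% → the multi-step checkout
Overall: the multi-step checkout 265/592 = 44.8%, the one-page checkout 317/584 = 54.3% → the one-page checkout
The multi-step checkout wins each traffic group but the one-page checkout wins overall — the comparison reverses. The multi-step checkout's sessions skew toward email, which has a lower base rate.

Yes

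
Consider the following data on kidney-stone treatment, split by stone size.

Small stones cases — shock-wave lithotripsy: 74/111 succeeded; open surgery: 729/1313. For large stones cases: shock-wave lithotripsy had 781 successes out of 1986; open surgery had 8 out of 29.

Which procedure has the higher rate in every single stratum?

shock-wave lithotripsy

Small stones: shock-wave lithotripsy 74/111 = 66.7%, open surgery 729/1313 = 55.5% → shock-wave lithotripsy
Large stones: shock-wave lithotripsy 781/1986 = 39.3%, open surgery 8/29 = 27.6% → shock-wave lithotripsy
Shock-wave lithotripsy has the higher rate in both groups.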